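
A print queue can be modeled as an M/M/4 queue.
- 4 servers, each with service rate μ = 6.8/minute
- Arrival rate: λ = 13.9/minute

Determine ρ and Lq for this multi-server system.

Traffic intensity: ρ = λ/(cμ) = 13.9/(4×6.8) = 0.5110
Since ρ = 0.5110 < 1, system is stable.
Offered load a = λ/μ = cρ = 13.9/6.8 = 2.0441
P₀ = [ Σₙ₌₀^3 aⁿ/n! + a^4/(4!(1-ρ)) ]⁻¹
Σ = a^0/0! + a^1/1! + a^2/2! + a^3/3! = 1.00000 + 2.04412 + 2.08921 + 1.42353 = 6.5569
a^4/(4!(1-ρ)) = 17.4592/(24 × 0.4890) = 1.4877
P₀ = 1/(6.5569 + 1.4877) = 0.1243
Lq = P₀·a^4·ρ / (4!(1-ρ)²) = 0.1243 × 17.4592 × 0.5110 / (24 × 0.2391) = 0.1933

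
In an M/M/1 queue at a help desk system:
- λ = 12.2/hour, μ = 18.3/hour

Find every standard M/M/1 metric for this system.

Step 1: ρ = λ/μ = 12.2/18.3 = 0.6667
Step 2: L = λ/(μ-λ) = 12.2/6.10 = 2.0000
Step 3: Lq = λ²/(μ(μ-λ)) = 148.84/(18.3×6.10) = 1.3333
Step 4: W = 1/(μ-λ) = 1/6.10 = 0.163934
Step 5: Wq = λ/(μ(μ-λ)) = 12.2/(18.3×6.10) = 0.1093
Step 6: P(0) = 1-ρ = 0.3333
Verify: L = λW = 12.2×0.163934 = 2.0000 ✔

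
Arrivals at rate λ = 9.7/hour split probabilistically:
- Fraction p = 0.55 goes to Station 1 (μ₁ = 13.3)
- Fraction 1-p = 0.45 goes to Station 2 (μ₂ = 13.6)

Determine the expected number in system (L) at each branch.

Effective rates: λ₁ = 9.7×0.55 = 5.335, λ₂ = 9.7×0.45 = 4.365
Station 1: ρ₁ = 5.335/13.3 = 0.40113, L₁ = ρ₁/(1-ρ₁) = 0.40113/(1-0.40113) = 0.6698
Station 2: ρ₂ = 4.365/13.6 = 0.32096, L₂ = ρ₂/(1-ρ₂) = 0.32096/(1-0.32096) = 0.4727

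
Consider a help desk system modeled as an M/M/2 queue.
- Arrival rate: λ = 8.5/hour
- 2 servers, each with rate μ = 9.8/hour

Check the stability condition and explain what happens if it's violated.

Stability requires ρ = λ/(cμ) < 1
ρ = 8.5/(2 × 9.8) = 8.5/19.60 = 0.4337
Since 0.4337 < 1, the system is STABLE.
The servers are busy 43.37% of the time.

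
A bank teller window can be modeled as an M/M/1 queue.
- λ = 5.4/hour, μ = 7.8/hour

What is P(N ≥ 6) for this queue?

ρ = λ/μ = 5.4/7.8 = 0.6923
P(N ≥ n) = ρⁿ
P(N ≥ 6) = 0.6923^6
P(N ≥ 6) = 0.1101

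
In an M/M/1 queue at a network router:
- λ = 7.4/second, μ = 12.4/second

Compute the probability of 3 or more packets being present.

ρ = λ/μ = 7.4/12.4 = 0.59677
P(N ≥ n) = ρⁿ
P(N ≥ 3) = 0.59677^3
P(N ≥ 3) = 0.2125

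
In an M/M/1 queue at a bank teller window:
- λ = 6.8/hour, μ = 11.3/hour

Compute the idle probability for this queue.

ρ = λ/μ = 6.8/11.3 = 0.6018
P(0) = 1 - ρ = 1 - 0.6018 = 0.3982
The server is idle 39.82% of the time.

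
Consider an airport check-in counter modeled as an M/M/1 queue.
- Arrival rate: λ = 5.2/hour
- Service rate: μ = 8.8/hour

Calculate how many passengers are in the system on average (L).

ρ = λ/μ = 5.2/8.8 = 0.5909
For M/M/1: L = λ/(μ-λ)
L = 5.2/(8.8-5.2) = 5.2/3.60
L = 1.4444 passengers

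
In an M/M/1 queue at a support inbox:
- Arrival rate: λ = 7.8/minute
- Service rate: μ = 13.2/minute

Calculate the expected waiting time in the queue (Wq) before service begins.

First, compute utilization: ρ = λ/μ = 7.8/13.2 = 0.5909
For M/M/1: Wq = λ/(μ(μ-λ))
Wq = 7.8/(13.2 × (13.2-7.8))
Wq = 7.8/(13.2 × 5.40)
Wq = 0.1094 minutes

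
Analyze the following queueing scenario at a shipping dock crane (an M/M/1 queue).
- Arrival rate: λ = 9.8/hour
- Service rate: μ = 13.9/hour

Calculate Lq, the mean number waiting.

ρ = λ/μ = 9.8/13.9 = 0.7050
For M/M/1: Lq = λ²/(μ(μ-λ))
Lq = 96.04/(13.9 × 4.10)
Lq = 1.6852 containers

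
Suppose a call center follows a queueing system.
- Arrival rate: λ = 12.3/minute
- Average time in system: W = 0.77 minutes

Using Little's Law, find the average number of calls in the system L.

Little's Law: L = λW
L = 12.3 × 0.77 = 9.4710 calls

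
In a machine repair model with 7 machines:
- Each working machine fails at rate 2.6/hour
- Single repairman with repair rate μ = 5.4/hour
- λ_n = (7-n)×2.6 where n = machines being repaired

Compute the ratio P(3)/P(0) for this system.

P(3)/P(0) = ∏_{i=0}^{3-1} λ_i/μ_{i+1}
= (7-0)×2.6/5.4 × (7-1)×2.6/5.4 × (7-2)×2.6/5.4
= 23.4400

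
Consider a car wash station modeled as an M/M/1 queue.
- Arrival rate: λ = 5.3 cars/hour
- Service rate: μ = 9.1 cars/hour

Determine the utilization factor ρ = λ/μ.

Server utilization: ρ = λ/μ
ρ = 5.3/9.1 = 0.5824
The server is busy 58.24% of the time.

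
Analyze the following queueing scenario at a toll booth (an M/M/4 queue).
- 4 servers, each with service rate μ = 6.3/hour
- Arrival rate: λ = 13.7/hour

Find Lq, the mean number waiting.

Traffic intensity: ρ = λ/(cμ) = 13.7/(4×6.3) = 0.5437
Since ρ = 0.5437 < 1, system is stable.
Offered load a = λ/μ = cρ = 13.7/6.3 = 2.1746
P₀ = [ Σₙ₌₀^3 aⁿ/n! + a^4/(4!(1-ρ)) ]⁻¹
Σ = a^0/0! + a^1/1! + a^2/2! + a^3/3! = 1.00000 + 2.17460 + 2.36445 + 1.71391 = 7.2530
a^4/(4!(1-ρ)) = 22.3625/(24 × 0.45635) = 2.0418
P₀ = 1/(7.2530 + 2.0418) = 0.1076
Lq = P₀·a^4·ρ / (4!(1-ρ)²) = 0.1076 × 22.3625 × 0.5437 / (24 × 0.2083) = 0.2617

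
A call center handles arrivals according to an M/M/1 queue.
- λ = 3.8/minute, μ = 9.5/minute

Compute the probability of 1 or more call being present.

ρ = λ/μ = 3.8/9.5 = 0.4000
P(N ≥ n) = ρⁿ
P(N ≥ 1) = 0.4000^1
P(N ≥ 1) = 0.4000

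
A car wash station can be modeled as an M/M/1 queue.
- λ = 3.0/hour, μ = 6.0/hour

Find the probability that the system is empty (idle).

ρ = λ/μ = 3.0/6.0 = 0.5000
P(0) = 1 - ρ = 1 - 0.5000 = 0.5000
The server is idle 50.00% of the time.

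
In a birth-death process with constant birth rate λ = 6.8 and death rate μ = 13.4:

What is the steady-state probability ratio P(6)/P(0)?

For constant rates: P(n)/P(0) = (λ/μ)^n
P(6)/P(0) = (6.8/13.4)^6 = 0.50746^6 = 0.01708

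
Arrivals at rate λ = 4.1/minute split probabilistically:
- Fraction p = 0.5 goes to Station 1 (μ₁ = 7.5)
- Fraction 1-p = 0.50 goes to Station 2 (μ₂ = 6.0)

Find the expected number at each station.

Effective rates: λ₁ = 4.1×0.5 = 2.05, λ₂ = 4.1×0.50 = 2.05
Station 1: ρ₁ = 2.05/7.5 = 0.2733, L₁ = ρ₁/(1-ρ₁) = 0.2733/(1-0.2733) = 0.3761
Station 2: ρ₂ = 2.05/6.0 = 0.34167, L₂ = ρ₂/(1-ρ₂) = 0.34167/(1-0.34167) = 0.5190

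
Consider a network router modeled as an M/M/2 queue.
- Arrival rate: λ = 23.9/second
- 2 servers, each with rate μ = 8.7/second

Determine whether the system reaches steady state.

Stability requires ρ = λ/(cμ) < 1
ρ = 23.9/(2 × 8.7) = 23.9/17.40 = 1.3736
Since 1.3736 ≥ 1, the system is UNSTABLE.
Need c > λ/μ = 23.9/8.7 = 2.75.
Minimum servers needed: c = 3.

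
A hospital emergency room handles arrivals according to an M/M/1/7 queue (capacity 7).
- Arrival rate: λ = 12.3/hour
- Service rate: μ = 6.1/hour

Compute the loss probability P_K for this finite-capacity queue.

ρ = λ/μ = 12.3/6.1 = 2.0164
P₀ = (1-ρ)/(1-ρ^(K+1)) = (1-2.0164)/(1-2.0164^8) = -1.0164/-272.2836 = 0.003733
P_K = P₀×ρ^K = 0.003733 × 2.0164^7 = 0.003733 × 135.5304 = 0.5059
Blocking probability = 50.59%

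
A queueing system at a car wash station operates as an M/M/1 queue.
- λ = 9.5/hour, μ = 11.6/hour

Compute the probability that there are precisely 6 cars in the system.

ρ = λ/μ = 9.5/11.6 = 0.8190
P(n) = (1-ρ)ρⁿ
P(6) = (1-0.8190) × 0.8190^6
P(6) = 0.18100 × 0.30179
P(6) = 0.05462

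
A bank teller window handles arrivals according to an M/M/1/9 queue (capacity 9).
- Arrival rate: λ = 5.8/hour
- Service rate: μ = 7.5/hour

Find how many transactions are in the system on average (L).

ρ = λ/μ = 5.8/7.5 = 0.77333
P₀ = (1-ρ)/(1-ρ^(K+1)) = (1-0.77333)/(1-0.77333^10) = 0.22667/0.92350 = 0.2454
P_K = P₀×ρ^K = 0.24545 × 0.77333^9 = 0.24545 × 0.098920 = 0.02428
L = ρ[1 - (K+1)ρ^K + Kρ^(K+1)] / [(1-ρ)(1-ρ^(K+1))]
L = 0.77333 × (1 - 10×0.09892 + 9×0.07650) / ((1 - 0.77333) × (1 - 0.07650)) = 2.5834 transactions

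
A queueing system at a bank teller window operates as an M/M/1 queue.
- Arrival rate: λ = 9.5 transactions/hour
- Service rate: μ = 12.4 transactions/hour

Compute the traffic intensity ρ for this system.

Server utilization: ρ = λ/μ
ρ = 9.5/12.4 = 0.7661
The server is busy 76.61% of the time.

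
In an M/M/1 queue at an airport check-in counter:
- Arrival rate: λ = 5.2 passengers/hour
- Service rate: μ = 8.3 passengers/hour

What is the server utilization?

Server utilization: ρ = λ/μ
ρ = 5.2/8.3 = 0.6265
The server is busy 62.65% of the time.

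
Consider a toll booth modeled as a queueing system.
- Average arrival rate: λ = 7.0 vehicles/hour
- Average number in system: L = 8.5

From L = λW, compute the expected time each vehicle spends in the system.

Little's Law: L = λW, so W = L/λ
W = 8.5/7.0 = 1.2143 hours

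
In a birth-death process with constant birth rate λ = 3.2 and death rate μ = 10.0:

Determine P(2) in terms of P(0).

For constant rates: P(n)/P(0) = (λ/μ)^n
P(2)/P(0) = (3.2/10.0)^2 = 0.3200^2 = 0.1024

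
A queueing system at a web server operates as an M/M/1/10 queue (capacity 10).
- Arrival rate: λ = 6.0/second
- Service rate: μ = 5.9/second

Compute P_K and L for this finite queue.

ρ = λ/μ = 6.0/5.9 = 1.01695
P₀ = (1-ρ)/(1-ρ^(K+1)) = (1-1.01695)/(1-1.01695^11) = -0.01695/-0.2031 = 0.08346
P_K = P₀×ρ^K = 0.083463 × 1.01695^10 = 0.083463 × 1.1830 = 0.09874
Blocking probability P_10 = 0.09874 (9.87%)
L = ρ[1 - (K+1)ρ^K + Kρ^(K+1)] / [(1-ρ)(1-ρ^(K+1))]
L = 1.01695 × (1 - 11×1.18303068 + 10×1.20308305) / ((1 - 1.01695) × (1 - 1.20308305)) = 5.1680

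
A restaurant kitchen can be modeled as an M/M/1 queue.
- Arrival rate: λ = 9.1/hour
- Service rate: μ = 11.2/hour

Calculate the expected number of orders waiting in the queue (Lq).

ρ = λ/μ = 9.1/11.2 = 0.8125
For M/M/1: Lq = λ²/(μ(μ-λ))
Lq = 82.81/(11.2 × 2.10)
Lq = 3.5208 orders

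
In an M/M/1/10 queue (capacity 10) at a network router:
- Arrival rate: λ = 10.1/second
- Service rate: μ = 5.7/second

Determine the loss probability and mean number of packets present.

ρ = λ/μ = 10.1/5.7 = 1.77193
P₀ = (1-ρ)/(1-ρ^(K+1)) = (1-1.77193)/(1-1.77193^11) = -0.7719/-539.6450 = 0.001430
P_K = P₀×ρ^K = 0.00143044 × 1.77193^10 = 0.00143044 × 305.1164 = 0.4365
Blocking probability P_10 = 0.4365 (43.65%)
L = ρ[1 - (K+1)ρ^K + Kρ^(K+1)] / [(1-ρ)(1-ρ^(K+1))]
L = 1.77193 × (1 - 11×305.1164 + 10×540.6450) / ((1 - 1.77193) × (1 - 540.6450)) = 8.7249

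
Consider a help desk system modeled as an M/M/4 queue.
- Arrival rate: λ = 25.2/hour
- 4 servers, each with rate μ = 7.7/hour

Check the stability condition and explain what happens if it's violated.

Stability requires ρ = λ/(cμ) < 1
ρ = 25.2/(4 × 7.7) = 25.2/30.80 = 0.8182
Since 0.8182 < 1, the system is STABLE.
The servers are busy 81.82% of the time.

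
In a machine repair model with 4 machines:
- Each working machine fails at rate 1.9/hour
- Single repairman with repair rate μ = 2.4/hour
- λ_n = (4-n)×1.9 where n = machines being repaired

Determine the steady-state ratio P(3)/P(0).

P(3)/P(0) = ∏_{i=0}^{3-1} λ_i/μ_{i+1}
= (4-0)×1.9/2.4 × (4-1)×1.9/2.4 × (4-2)×1.9/2.4
= 11.9080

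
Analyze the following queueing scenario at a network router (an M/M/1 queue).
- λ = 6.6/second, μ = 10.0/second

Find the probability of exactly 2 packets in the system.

ρ = λ/μ = 6.6/10.0 = 0.6600
P(n) = (1-ρ)ρⁿ
P(2) = (1-0.6600) × 0.6600^2
P(2) = 0.3400 × 0.4356
P(2) = 0.1481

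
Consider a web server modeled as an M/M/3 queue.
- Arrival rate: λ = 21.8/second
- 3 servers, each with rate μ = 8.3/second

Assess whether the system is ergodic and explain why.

Stability requires ρ = λ/(cμ) < 1
ρ = 21.8/(3 × 8.3) = 21.8/24.90 = 0.8755
Since 0.8755 < 1, the system is STABLE.
The servers are busy 87.55% of the time.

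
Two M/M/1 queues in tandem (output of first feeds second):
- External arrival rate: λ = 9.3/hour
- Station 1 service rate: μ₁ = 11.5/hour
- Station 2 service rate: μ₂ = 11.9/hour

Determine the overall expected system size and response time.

By Jackson's theorem, each station behaves as independent M/M/1.
Station 1: ρ₁ = 9.3/11.5 = 0.8087, L₁ = ρ₁/(1-ρ₁) = λ/(μ₁-λ) = 9.3/2.20 = 4.2273
Station 2: ρ₂ = 9.3/11.9 = 0.7815, L₂ = ρ₂/(1-ρ₂) = λ/(μ₂-λ) = 9.3/2.60 = 3.5769
Total: L = L₁ + L₂ = 4.2273 + 3.5769 = 7.8042
W = L/λ = 7.8042/9.3 = 0.8392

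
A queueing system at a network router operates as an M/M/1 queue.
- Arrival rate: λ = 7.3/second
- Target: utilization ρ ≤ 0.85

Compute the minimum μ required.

ρ = λ/μ, so μ = λ/ρ
μ ≥ 7.3/0.85 = 8.5882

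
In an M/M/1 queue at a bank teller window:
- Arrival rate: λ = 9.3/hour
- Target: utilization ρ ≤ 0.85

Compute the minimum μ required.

ρ = λ/μ, so μ = λ/ρ
μ ≥ 9.3/0.85 = 10.9412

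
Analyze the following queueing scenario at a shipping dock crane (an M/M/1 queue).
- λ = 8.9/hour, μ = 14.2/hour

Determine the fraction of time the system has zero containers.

ρ = λ/μ = 8.9/14.2 = 0.6268
P(0) = 1 - ρ = 1 - 0.6268 = 0.3732
The server is idle 37.32% of the time.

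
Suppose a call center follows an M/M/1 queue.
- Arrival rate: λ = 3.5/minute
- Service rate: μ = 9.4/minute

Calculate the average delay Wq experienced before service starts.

First, compute utilization: ρ = λ/μ = 3.5/9.4 = 0.3723
For M/M/1: Wq = λ/(μ(μ-λ))
Wq = 3.5/(9.4 × (9.4-3.5))
Wq = 3.5/(9.4 × 5.90)
Wq = 0.06311 minutes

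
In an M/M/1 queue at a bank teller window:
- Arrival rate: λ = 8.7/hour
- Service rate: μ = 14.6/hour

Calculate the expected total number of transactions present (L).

ρ = λ/μ = 8.7/14.6 = 0.5959
For M/M/1: L = λ/(μ-λ)
L = 8.7/(14.6-8.7) = 8.7/5.90
L = 1.4746 transactions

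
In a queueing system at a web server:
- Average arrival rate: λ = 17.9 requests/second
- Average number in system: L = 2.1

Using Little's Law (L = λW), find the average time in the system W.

Little's Law: L = λW, so W = L/λ
W = 2.1/17.9 = 0.1173 seconds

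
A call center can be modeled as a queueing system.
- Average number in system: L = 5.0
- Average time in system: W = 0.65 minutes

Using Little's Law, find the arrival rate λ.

Little's Law: L = λW, so λ = L/W
λ = 5.0/0.65 = 7.6923 calls/minute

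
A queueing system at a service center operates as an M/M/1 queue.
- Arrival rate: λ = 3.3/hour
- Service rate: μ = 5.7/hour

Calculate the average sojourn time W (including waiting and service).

First, compute utilization: ρ = λ/μ = 3.3/5.7 = 0.5789
For M/M/1: W = 1/(μ-λ)
W = 1/(5.7-3.3) = 1/2.40
W = 0.4167 hours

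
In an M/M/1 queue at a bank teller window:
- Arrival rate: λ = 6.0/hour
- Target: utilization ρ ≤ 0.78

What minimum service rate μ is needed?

ρ = λ/μ, so μ = λ/ρ
μ ≥ 6.0/0.78 = 7.6923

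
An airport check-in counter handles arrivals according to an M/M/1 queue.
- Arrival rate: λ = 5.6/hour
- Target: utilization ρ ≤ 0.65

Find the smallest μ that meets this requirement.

ρ = λ/μ, so μ = λ/ρ
μ ≥ 5.6/0.65 = 8.6154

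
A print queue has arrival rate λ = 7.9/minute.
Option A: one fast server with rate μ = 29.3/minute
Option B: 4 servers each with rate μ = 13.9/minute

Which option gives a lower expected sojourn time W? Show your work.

Option A: single server μ = 29.3 (M/M/1)
  ρ_A = 7.9/29.3 = 0.2696
  W_A = 1/(μ-λ) = 1/(29.3-7.9) = 1/21.40 = 0.04673

Option B: 4 servers μ = 13.9 (M/M/4)
  ρ_B = λ/(cμ) = 7.9/(4×13.9) = 0.1421
  Offered load a = λ/μ = cρ = 7.9/13.9 = 0.5683
  P₀ = [ Σₙ₌₀^3 aⁿ/n! + a^4/(4!(1-ρ)) ]⁻¹
  Σ = a^0/0! + a^1/1! + a^2/2! + a^3/3! = 1.0000 + 0.56835 + 0.16151 + 0.030597 = 1.7605
  a^4/(4!(1-ρ)) = 0.10434/(24 × 0.85791) = 0.005068
  P₀ = 1/(1.7605 + 0.005068) = 0.5664
  Lq = P₀·a^4·ρ / (4!(1-ρ)²) = 0.56641 × 0.10434 × 0.14209 / (24 × 0.73602) = 0.0004754
  Wq_B = Lq/λ = 0.00047537/7.9 = 0.00006017
  W_B = Wq_B + 1/μ = 0.00006017 + 0.07194 = 0.07200

Since W_A = 0.04673 < W_B = 0.07200, Option A (single fast server) has the shorter time in system.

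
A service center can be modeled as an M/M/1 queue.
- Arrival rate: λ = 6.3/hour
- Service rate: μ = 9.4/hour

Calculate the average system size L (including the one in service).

ρ = λ/μ = 6.3/9.4 = 0.6702
For M/M/1: L = λ/(μ-λ)
L = 6.3/(9.4-6.3) = 6.3/3.10
L = 2.0323 customers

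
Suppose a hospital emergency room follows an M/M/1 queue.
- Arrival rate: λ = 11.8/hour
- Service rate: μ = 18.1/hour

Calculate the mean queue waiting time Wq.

First, compute utilization: ρ = λ/μ = 11.8/18.1 = 0.6519
For M/M/1: Wq = λ/(μ(μ-λ))
Wq = 11.8/(18.1 × (18.1-11.8))
Wq = 11.8/(18.1 × 6.30)
Wq = 0.1035 hours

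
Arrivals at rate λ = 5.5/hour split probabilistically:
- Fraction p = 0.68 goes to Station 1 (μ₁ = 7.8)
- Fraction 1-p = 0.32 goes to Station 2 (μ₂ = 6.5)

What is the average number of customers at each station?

Effective rates: λ₁ = 5.5×0.68 = 3.74, λ₂ = 5.5×0.32 = 1.76
Station 1: ρ₁ = 3.74/7.8 = 0.4795, L₁ = ρ₁/(1-ρ₁) = 0.4795/(1-0.4795) = 0.9212
Station 2: ρ₂ = 1.76/6.5 = 0.27077, L₂ = ρ₂/(1-ρ₂) = 0.27077/(1-0.27077) = 0.3713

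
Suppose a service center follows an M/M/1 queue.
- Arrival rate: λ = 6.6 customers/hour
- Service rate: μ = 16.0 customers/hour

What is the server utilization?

Server utilization: ρ = λ/μ
ρ = 6.6/16.0 = 0.4125
The server is busy 41.25% of the time.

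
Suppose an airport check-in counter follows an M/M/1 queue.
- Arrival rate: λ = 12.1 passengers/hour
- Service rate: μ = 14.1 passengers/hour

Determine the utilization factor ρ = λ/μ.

Server utilization: ρ = λ/μ
ρ = 12.1/14.1 = 0.8582
The server is busy 85.82% of the time.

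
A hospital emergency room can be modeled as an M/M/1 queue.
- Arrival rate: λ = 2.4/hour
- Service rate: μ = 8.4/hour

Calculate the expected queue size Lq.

ρ = λ/μ = 2.4/8.4 = 0.2857
For M/M/1: Lq = λ²/(μ(μ-λ))
Lq = 5.76/(8.4 × 6.00)
Lq = 0.1143 patients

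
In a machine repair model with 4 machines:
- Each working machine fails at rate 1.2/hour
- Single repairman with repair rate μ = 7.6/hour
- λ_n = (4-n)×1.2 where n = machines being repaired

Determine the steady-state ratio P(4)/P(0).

P(4)/P(0) = ∏_{i=0}^{4-1} λ_i/μ_{i+1}
= (4-0)×1.2/7.6 × (4-1)×1.2/7.6 × (4-2)×1.2/7.6 × (4-3)×1.2/7.6
= 0.01492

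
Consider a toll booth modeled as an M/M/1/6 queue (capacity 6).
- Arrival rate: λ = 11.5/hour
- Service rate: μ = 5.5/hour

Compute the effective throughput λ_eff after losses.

ρ = λ/μ = 11.5/5.5 = 2.0909
P₀ = (1-ρ)/(1-ρ^(K+1)) = (1-2.0909)/(1-2.0909^7) = -1.0909/-173.7161 = 0.006280
P_K = P₀×ρ^K = 0.0062798 × 2.0909^6 = 0.0062798 × 83.5602 = 0.5247
λ_eff = λ(1-P_K) = 11.5 × (1 - 0.52474) = 11.5 × 0.47526 = 5.4655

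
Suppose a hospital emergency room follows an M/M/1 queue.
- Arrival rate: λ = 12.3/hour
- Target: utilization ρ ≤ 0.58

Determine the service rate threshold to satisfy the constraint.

ρ = λ/μ, so μ = λ/ρ
μ ≥ 12.3/0.58 = 21.2069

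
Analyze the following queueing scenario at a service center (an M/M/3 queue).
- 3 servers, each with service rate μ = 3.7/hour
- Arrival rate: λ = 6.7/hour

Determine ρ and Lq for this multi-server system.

Traffic intensity: ρ = λ/(cμ) = 6.7/(3×3.7) = 0.6036
Since ρ = 0.6036 < 1, system is stable.
Offered load a = λ/μ = cρ = 6.7/3.7 = 1.8108
P₀ = [ Σₙ₌₀^2 aⁿ/n! + a^3/(3!(1-ρ)) ]⁻¹
Σ = a^0/0! + a^1/1! + a^2/2! = 1.0000 + 1.8108 + 1.6395 = 4.4503
a^3/(3!(1-ρ)) = 5.9377/(6 × 0.3964) = 2.4965
P₀ = 1/(4.45033 + 2.49654) = 0.1439
Lq = P₀·a^3·ρ / (3!(1-ρ)²) = 0.14395 × 5.9377 × 0.60360 / (6 × 0.15713) = 0.5472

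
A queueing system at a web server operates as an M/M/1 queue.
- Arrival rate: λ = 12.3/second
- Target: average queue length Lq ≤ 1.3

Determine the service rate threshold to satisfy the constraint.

For M/M/1: Lq = λ²/(μ(μ-λ))
Need Lq ≤ 1.3, i.e. μ(μ-λ) ≥ λ²/1.3
μ² - 12.3μ - 151.29/1.3 ≥ 0  →  μ² - 12.3μ - 116.37692 ≥ 0
Quadratic formula (positive root): μ = [λ + √(λ² + 4×116.37692)]/2
Discriminant: 151.29 + 4×116.37692 = 616.7977, √616.7977 = 24.8354
μ ≥ (12.3 + 24.8354)/2 = 18.5677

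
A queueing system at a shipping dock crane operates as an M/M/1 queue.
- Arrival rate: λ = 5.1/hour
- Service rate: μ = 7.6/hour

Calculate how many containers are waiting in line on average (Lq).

ρ = λ/μ = 5.1/7.6 = 0.6711
For M/M/1: Lq = λ²/(μ(μ-λ))
Lq = 26.01/(7.6 × 2.50)
Lq = 1.3689 containers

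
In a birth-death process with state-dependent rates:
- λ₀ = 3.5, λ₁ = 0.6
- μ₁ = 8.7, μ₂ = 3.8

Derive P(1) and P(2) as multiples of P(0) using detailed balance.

Balance equations:
State 0: λ₀P₀ = μ₁P₁ → P₁ = (λ₀/μ₁)P₀ = (3.5/8.7)P₀ = 0.4023P₀
State 1: P₂ = (λ₀λ₁)/(μ₁μ₂)P₀ = (3.5×0.6)/(8.7×3.8)P₀ = 0.06352P₀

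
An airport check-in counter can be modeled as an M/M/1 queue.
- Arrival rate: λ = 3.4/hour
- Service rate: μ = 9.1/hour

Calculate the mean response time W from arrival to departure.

First, compute utilization: ρ = λ/μ = 3.4/9.1 = 0.3736
For M/M/1: W = 1/(μ-λ)
W = 1/(9.1-3.4) = 1/5.70
W = 0.1754 hours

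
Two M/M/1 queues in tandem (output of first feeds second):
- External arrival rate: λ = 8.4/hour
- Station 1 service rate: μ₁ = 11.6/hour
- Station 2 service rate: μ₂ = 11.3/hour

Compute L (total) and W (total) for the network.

By Jackson's theorem, each station behaves as independent M/M/1.
Station 1: ρ₁ = 8.4/11.6 = 0.7241, L₁ = ρ₁/(1-ρ₁) = λ/(μ₁-λ) = 8.4/3.20 = 2.6250
Station 2: ρ₂ = 8.4/11.3 = 0.7434, L₂ = ρ₂/(1-ρ₂) = λ/(μ₂-λ) = 8.4/2.90 = 2.8966
Total: L = L₁ + L₂ = 2.6250 + 2.8966 = 5.5216
W = L/λ = 5.5216/8.4 = 0.6573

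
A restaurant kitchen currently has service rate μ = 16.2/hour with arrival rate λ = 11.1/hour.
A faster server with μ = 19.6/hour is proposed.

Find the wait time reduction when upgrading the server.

System 1: ρ₁ = 11.1/16.2 = 0.6852, W₁ = 1/(16.2-11.1) = 0.19608
System 2: ρ₂ = 11.1/19.6 = 0.5663, W₂ = 1/(19.6-11.1) = 0.11765
Improvement: (W₁-W₂)/W₁ = (0.19608-0.11765)/0.19608 = 40.00%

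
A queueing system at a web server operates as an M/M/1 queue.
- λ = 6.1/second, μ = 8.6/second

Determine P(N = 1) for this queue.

ρ = λ/μ = 6.1/8.6 = 0.7093
P(n) = (1-ρ)ρⁿ
P(1) = (1-0.7093) × 0.7093^1
P(1) = 0.2907 × 0.7093
P(1) = 0.2062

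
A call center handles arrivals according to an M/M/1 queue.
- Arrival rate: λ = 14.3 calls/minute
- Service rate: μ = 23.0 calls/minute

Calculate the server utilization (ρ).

Server utilization: ρ = λ/μ
ρ = 14.3/23.0 = 0.6217
The server is busy 62.17% of the time.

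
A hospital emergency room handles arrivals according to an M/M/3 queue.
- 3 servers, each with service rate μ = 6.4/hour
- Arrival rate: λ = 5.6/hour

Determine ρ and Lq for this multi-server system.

Traffic intensity: ρ = λ/(cμ) = 5.6/(3×6.4) = 0.2917
Since ρ = 0.2917 < 1, system is stable.
Offered load a = λ/μ = cρ = 5.6/6.4 = 0.8750
P₀ = [ Σₙ₌₀^2 aⁿ/n! + a^3/(3!(1-ρ)) ]⁻¹
Σ = a^0/0! + a^1/1! + a^2/2! = 1.0000 + 0.8750 + 0.3828 = 2.2578
a^3/(3!(1-ρ)) = 0.6699/(6 × 0.7083) = 0.1576
P₀ = 1/(2.2578 + 0.1576) = 0.4140
Lq = P₀·a^3·ρ / (3!(1-ρ)²) = 0.41400 × 0.66992 × 0.29167 / (6 × 0.50174) = 0.02687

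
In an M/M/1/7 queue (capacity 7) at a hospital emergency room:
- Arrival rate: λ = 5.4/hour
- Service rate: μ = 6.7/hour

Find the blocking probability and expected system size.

ρ = λ/μ = 5.4/6.7 = 0.80597
P₀ = (1-ρ)/(1-ρ^(K+1)) = (1-0.80597)/(1-0.80597^8) = 0.19403/0.82195 = 0.2361
P_K = P₀×ρ^K = 0.2361 × 0.80597^7 = 0.2361 × 0.2209 = 0.05215
Blocking probability P_7 = 0.05215 (5.22%)
L = ρ[1 - (K+1)ρ^K + Kρ^(K+1)] / [(1-ρ)(1-ρ^(K+1))]
L = 0.80597 × (1 - 8×0.220919 + 7×0.178054) / ((1 - 0.80597) × (1 - 0.178054)) = 2.4208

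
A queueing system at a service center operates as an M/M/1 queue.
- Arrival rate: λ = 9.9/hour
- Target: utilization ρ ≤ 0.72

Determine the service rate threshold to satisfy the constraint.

ρ = λ/μ, so μ = λ/ρ
μ ≥ 9.9/0.72 = 13.7500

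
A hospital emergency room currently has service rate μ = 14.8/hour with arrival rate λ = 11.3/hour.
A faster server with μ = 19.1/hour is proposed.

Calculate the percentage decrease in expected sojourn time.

System 1: ρ₁ = 11.3/14.8 = 0.7635, W₁ = 1/(14.8-11.3) = 0.2857
System 2: ρ₂ = 11.3/19.1 = 0.5916, W₂ = 1/(19.1-11.3) = 0.1282
Improvement: (W₁-W₂)/W₁ = (0.2857-0.1282)/0.2857 = 55.13%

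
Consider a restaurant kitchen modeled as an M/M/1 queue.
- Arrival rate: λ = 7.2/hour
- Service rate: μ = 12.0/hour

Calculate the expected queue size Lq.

ρ = λ/μ = 7.2/12.0 = 0.6000
For M/M/1: Lq = λ²/(μ(μ-λ))
Lq = 51.84/(12.0 × 4.80)
Lq = 0.9000 orders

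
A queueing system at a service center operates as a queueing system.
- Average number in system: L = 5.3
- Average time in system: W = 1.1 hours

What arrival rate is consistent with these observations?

Little's Law: L = λW, so λ = L/W
λ = 5.3/1.1 = 4.8182 customers/hour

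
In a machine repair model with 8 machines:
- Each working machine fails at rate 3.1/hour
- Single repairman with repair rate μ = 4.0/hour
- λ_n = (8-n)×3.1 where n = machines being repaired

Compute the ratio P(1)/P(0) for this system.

P(1)/P(0) = ∏_{i=0}^{1-1} λ_i/μ_{i+1}
= (8-0)×3.1/4.0
= 6.2000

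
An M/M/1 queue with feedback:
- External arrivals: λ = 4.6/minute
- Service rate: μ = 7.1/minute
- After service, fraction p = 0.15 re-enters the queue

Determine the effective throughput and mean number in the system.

Effective arrival rate: λ_eff = λ/(1-p) = 4.6/(1-0.15) = 4.6/0.85 = 5.41176
ρ = λ_eff/μ = 5.41176/7.1 = 0.76222
L = ρ/(1-ρ) = 0.76222/(1-0.76222) = 3.2056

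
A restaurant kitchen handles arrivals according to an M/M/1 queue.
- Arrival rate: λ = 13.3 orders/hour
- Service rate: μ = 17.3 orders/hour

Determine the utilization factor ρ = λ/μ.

Server utilization: ρ = λ/μ
ρ = 13.3/17.3 = 0.7688
The server is busy 76.88% of the time.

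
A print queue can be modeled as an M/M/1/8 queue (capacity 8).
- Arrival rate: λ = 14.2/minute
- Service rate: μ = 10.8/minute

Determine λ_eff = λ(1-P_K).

ρ = λ/μ = 14.2/10.8 = 1.31481
P₀ = (1-ρ)/(1-ρ^(K+1)) = (1-1.31481)/(1-1.31481^9) = -0.3148/-10.7427 = 0.02930
P_K = P₀×ρ^K = 0.02930 × 1.31481^8 = 0.02930 × 8.9311 = 0.2617
λ_eff = λ(1-P_K) = 14.2 × (1 - 0.261724) = 14.2 × 0.738276 = 10.4835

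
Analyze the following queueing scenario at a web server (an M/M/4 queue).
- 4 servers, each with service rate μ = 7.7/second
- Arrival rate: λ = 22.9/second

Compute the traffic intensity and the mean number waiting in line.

Traffic intensity: ρ = λ/(cμ) = 22.9/(4×7.7) = 0.7435
Since ρ = 0.7435 < 1, system is stable.
Offered load a = λ/μ = cρ = 22.9/7.7 = 2.9740
P₀ = [ Σₙ₌₀^3 aⁿ/n! + a^4/(4!(1-ρ)) ]⁻¹
Σ = a^0/0! + a^1/1! + a^2/2! + a^3/3! = 1.00000 + 2.97403 + 4.42242 + 4.38413 = 12.7806
a^4/(4!(1-ρ)) = 78.2310/(24 × 0.256494) = 12.7084
P₀ = 1/(12.7806 + 12.7084) = 0.03923
Lq = P₀·a^4·ρ / (4!(1-ρ)²) = 0.039233 × 78.2310 × 0.74351 / (24 × 0.065789) = 1.4453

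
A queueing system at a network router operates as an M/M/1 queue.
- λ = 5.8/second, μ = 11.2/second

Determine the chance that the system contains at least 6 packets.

ρ = λ/μ = 5.8/11.2 = 0.51786
P(N ≥ n) = ρⁿ
P(N ≥ 6) = 0.51786^6
P(N ≥ 6) = 0.01929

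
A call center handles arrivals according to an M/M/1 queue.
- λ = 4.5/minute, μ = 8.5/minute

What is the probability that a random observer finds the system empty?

ρ = λ/μ = 4.5/8.5 = 0.5294
P(0) = 1 - ρ = 1 - 0.5294 = 0.4706
The server is idle 47.06% of the time.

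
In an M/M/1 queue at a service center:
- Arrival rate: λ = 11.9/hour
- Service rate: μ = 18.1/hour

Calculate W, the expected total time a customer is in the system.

First, compute utilization: ρ = λ/μ = 11.9/18.1 = 0.6575
For M/M/1: W = 1/(μ-λ)
W = 1/(18.1-11.9) = 1/6.20
W = 0.1613 hours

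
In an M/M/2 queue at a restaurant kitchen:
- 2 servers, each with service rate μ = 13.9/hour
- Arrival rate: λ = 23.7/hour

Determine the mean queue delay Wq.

Traffic intensity: ρ = λ/(cμ) = 23.7/(2×13.9) = 0.8525
Since ρ = 0.8525 < 1, system is stable.
Offered load a = λ/μ = cρ = 23.7/13.9 = 1.7050
P₀ = [ Σₙ₌₀^1 aⁿ/n! + a^2/(2!(1-ρ)) ]⁻¹
Σ = a^0/0! + a^1/1! = 1.0000 + 1.7050 = 2.7050
a^2/(2!(1-ρ)) = 2.9071/(2 × 0.14748) = 9.8559
P₀ = 1/(2.7050 + 9.8559) = 0.07961
Lq = P₀·a^2·ρ / (2!(1-ρ)²) = 0.07961 × 2.9071 × 0.8525 / (2 × 0.02175) = 4.5356
Wq = Lq/λ = 4.5356/23.7 = 0.1914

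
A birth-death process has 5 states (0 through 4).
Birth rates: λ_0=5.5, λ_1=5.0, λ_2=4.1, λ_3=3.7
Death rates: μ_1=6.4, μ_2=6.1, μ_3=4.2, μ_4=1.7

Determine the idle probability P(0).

Ratios P(n)/P(0) = (λ₀···λₙ₋₁)/(μ₁···μₙ):
P(1)/P(0) = (5.5)/(6.4) = 0.8594
P(2)/P(0) = (5.5×5.0)/(6.4×6.1) = 0.7044
P(3)/P(0) = (5.5×5.0×4.1)/(6.4×6.1×4.2) = 0.6876
P(4)/P(0) = (5.5×5.0×4.1×3.7)/(6.4×6.1×4.2×1.7) = 1.4966

Normalization: ∑ P(n) = 1
P(0) × (1.0000 + 0.8594 + 0.7044 + 0.6876 + 1.4966) = 1
P(0) × 4.7480 = 1
P(0) = 1/4.7480 = 0.2106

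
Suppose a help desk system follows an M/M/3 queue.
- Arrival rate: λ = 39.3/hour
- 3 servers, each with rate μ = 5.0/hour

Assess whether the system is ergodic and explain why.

Stability requires ρ = λ/(cμ) < 1
ρ = 39.3/(3 × 5.0) = 39.3/15.00 = 2.6200
Since 2.6200 ≥ 1, the system is UNSTABLE.
Need c > λ/μ = 39.3/5.0 = 7.86.
Minimum servers needed: c = 8.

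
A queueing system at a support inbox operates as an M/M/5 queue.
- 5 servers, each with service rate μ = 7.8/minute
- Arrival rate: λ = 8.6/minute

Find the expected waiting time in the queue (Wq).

Traffic intensity: ρ = λ/(cμ) = 8.6/(5×7.8) = 0.2205
Since ρ = 0.2205 < 1, system is stable.
Offered load a = λ/μ = cρ = 8.6/7.8 = 1.1026
P₀ = [ Σₙ₌₀^4 aⁿ/n! + a^5/(5!(1-ρ)) ]⁻¹
Σ = a^0/0! + a^1/1! + a^2/2! + a^3/3! + a^4/4! = 1.0000 + 1.1026 + 0.6078 + 0.2234 + 0.06157 = 2.9954
a^5/(5!(1-ρ)) = 1.6294/(120 × 0.7795) = 0.01742
P₀ = 1/(2.9954 + 0.01742) = 0.3319
Lq = P₀·a^5·ρ / (5!(1-ρ)²) = 0.33192 × 1.6294 × 0.22051 / (120 × 0.60760) = 0.001636
Wq = Lq/λ = 0.001636/8.6 = 0.0001902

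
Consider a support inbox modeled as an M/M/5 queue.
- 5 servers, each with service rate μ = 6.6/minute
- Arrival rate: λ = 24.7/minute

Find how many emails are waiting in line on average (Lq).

Traffic intensity: ρ = λ/(cμ) = 24.7/(5×6.6) = 0.7485
Since ρ = 0.7485 < 1, system is stable.
Offered load a = λ/μ = cρ = 24.7/6.6 = 3.7424
P₀ = [ Σₙ₌₀^4 aⁿ/n! + a^5/(5!(1-ρ)) ]⁻¹
Σ = a^0/0! + a^1/1! + a^2/2! + a^3/3! + a^4/4! = 1.0000 + 3.7424 + 7.0029 + 8.7359 + 8.1734 = 28.6546
a^5/(5!(1-ρ)) = 734.1167/(120 × 0.2515152) = 24.3231
P₀ = 1/(28.6546 + 24.3231) = 0.01888
Lq = P₀·a^5·ρ / (5!(1-ρ)²) = 0.018876 × 734.1167 × 0.74848 / (120 × 0.063260) = 1.3663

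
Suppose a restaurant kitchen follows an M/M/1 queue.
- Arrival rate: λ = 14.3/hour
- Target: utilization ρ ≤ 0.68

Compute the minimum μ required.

ρ = λ/μ, so μ = λ/ρ
μ ≥ 14.3/0.68 = 21.0294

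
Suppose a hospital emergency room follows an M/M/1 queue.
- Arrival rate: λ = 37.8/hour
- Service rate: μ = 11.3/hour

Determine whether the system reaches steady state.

Stability requires ρ = λ/(cμ) < 1
ρ = 37.8/(1 × 11.3) = 37.8/11.30 = 3.3451
Since 3.3451 ≥ 1, the system is UNSTABLE.
Queue grows without bound. Need μ > λ = 37.8.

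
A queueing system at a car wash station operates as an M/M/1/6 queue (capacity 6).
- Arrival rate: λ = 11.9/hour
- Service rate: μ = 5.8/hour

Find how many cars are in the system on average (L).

ρ = λ/μ = 11.9/5.8 = 2.0517
P₀ = (1-ρ)/(1-ρ^(K+1)) = (1-2.0517)/(1-2.0517^7) = -1.0517/-152.0372 = 0.006917
P_K = P₀×ρ^K = 0.0069174 × 2.0517^6 = 0.0069174 × 74.5904 = 0.5160
L = ρ[1 - (K+1)ρ^K + Kρ^(K+1)] / [(1-ρ)(1-ρ^(K+1))]
L = 2.0517 × (1 - 7×74.5904 + 6×153.0372) / ((1 - 2.0517) × (1 - 153.0372)) = 5.0952 cars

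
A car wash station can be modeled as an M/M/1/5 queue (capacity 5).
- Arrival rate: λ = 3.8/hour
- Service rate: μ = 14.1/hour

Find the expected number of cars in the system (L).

ρ = λ/μ = 3.8/14.1 = 0.2695
P₀ = (1-ρ)/(1-ρ^(K+1)) = (1-0.2695)/(1-0.2695^6) = 0.7305/0.9996 = 0.7308
P_K = P₀×ρ^K = 0.7308 × 0.2695^5 = 0.7308 × 0.001422 = 0.001039
L = ρ[1 - (K+1)ρ^K + Kρ^(K+1)] / [(1-ρ)(1-ρ^(K+1))]
L = 0.2695 × (1 - 6×0.001422 + 5×0.0003831) / ((1 - 0.2695) × (1 - 0.0003831)) = 0.3666 cars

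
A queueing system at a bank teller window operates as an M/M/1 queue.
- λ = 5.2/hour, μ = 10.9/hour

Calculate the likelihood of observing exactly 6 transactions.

ρ = λ/μ = 5.2/10.9 = 0.477064
P(n) = (1-ρ)ρⁿ
P(6) = (1-0.477064) × 0.477064^6
P(6) = 0.5229 × 0.01179
P(6) = 0.006165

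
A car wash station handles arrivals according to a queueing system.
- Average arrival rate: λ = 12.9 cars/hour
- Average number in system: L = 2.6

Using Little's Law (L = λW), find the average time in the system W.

Little's Law: L = λW, so W = L/λ
W = 2.6/12.9 = 0.2016 hours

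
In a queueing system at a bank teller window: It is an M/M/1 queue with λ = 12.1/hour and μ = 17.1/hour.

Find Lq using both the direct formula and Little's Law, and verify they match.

Method 1 (direct): Lq = λ²/(μ(μ-λ)) = 146.41/(17.1 × 5.00) = 1.7124

Method 2 (Little's Law):
W = 1/(μ-λ) = 1/5.00 = 0.2000
Wq = W - 1/μ = 0.2000 - 0.05848 = 0.14152
Lq = λWq = 12.1 × 0.14152 = 1.7124 ✔ (matches Method 1)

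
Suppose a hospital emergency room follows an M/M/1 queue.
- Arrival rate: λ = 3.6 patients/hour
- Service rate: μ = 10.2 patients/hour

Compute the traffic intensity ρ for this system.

Server utilization: ρ = λ/μ
ρ = 3.6/10.2 = 0.3529
The server is busy 35.29% of the time.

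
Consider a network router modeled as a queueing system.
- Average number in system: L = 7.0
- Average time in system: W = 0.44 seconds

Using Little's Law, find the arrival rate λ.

Little's Law: L = λW, so λ = L/W
λ = 7.0/0.44 = 15.9091 packets/second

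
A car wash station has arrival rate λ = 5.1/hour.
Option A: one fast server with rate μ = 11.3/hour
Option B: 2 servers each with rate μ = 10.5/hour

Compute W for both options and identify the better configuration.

Option A: single server μ = 11.3 (M/M/1)
  ρ_A = 5.1/11.3 = 0.4513
  W_A = 1/(μ-λ) = 1/(11.3-5.1) = 1/6.20 = 0.1613

Option B: 2 servers μ = 10.5 (M/M/2)
  ρ_B = λ/(cμ) = 5.1/(2×10.5) = 0.2429
  Offered load a = λ/μ = cρ = 5.1/10.5 = 0.4857
  P₀ = [ Σₙ₌₀^1 aⁿ/n! + a^2/(2!(1-ρ)) ]⁻¹
  Σ = a^0/0! + a^1/1! = 1.0000 + 0.4857 = 1.4857
  a^2/(2!(1-ρ)) = 0.2359/(2 × 0.7571) = 0.1558
  P₀ = 1/(1.4857 + 0.1558) = 0.6092
  Lq = P₀·a^2·ρ / (2!(1-ρ)²) = 0.6092 × 0.2359 × 0.2429 / (2 × 0.5733) = 0.03044
  Wq_B = Lq/λ = 0.03044/5.1 = 0.005969
  W_B = Wq_B + 1/μ = 0.005969 + 0.09524 = 0.1012

Since W_B = 0.1012 < W_A = 0.1613, Option B (multiple servers) has the shorter time in system.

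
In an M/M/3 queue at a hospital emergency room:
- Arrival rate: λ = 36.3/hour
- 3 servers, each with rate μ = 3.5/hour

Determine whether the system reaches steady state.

Stability requires ρ = λ/(cμ) < 1
ρ = 36.3/(3 × 3.5) = 36.3/10.50 = 3.4571
Since 3.4571 ≥ 1, the system is UNSTABLE.
Need c > λ/μ = 36.3/3.5 = 10.37.
Minimum servers needed: c = 11.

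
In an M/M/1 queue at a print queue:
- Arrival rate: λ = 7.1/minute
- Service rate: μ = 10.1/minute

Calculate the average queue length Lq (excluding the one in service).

ρ = λ/μ = 7.1/10.1 = 0.7030
For M/M/1: Lq = λ²/(μ(μ-λ))
Lq = 50.41/(10.1 × 3.00)
Lq = 1.6637 jobs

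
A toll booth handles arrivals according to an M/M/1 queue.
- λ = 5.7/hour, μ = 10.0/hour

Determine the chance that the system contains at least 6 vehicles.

ρ = λ/μ = 5.7/10.0 = 0.5700
P(N ≥ n) = ρⁿ
P(N ≥ 6) = 0.5700^6
P(N ≥ 6) = 0.03430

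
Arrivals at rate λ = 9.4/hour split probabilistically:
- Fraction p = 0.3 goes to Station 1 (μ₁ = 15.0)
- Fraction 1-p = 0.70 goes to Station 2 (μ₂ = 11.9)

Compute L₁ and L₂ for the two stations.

Effective rates: λ₁ = 9.4×0.3 = 2.82, λ₂ = 9.4×0.70 = 6.58
Station 1: ρ₁ = 2.82/15.0 = 0.1880, L₁ = ρ₁/(1-ρ₁) = 0.1880/(1-0.1880) = 0.2315
Station 2: ρ₂ = 6.58/11.9 = 0.55294, L₂ = ρ₂/(1-ρ₂) = 0.55294/(1-0.55294) = 1.2368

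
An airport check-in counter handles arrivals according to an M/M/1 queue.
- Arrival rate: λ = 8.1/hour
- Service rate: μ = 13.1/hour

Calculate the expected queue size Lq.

ρ = λ/μ = 8.1/13.1 = 0.6183
For M/M/1: Lq = λ²/(μ(μ-λ))
Lq = 65.61/(13.1 × 5.00)
Lq = 1.0017 passengers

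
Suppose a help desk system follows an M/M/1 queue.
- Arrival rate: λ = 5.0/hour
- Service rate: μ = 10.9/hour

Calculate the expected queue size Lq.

ρ = λ/μ = 5.0/10.9 = 0.4587
For M/M/1: Lq = λ²/(μ(μ-λ))
Lq = 25.00/(10.9 × 5.90)
Lq = 0.3887 tickets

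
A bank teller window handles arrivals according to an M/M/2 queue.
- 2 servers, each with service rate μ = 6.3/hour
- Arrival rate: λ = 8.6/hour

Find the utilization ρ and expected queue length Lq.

Traffic intensity: ρ = λ/(cμ) = 8.6/(2×6.3) = 0.6825
Since ρ = 0.6825 < 1, system is stable.
Offered load a = λ/μ = cρ = 8.6/6.3 = 1.3651
P₀ = [ Σₙ₌₀^1 aⁿ/n! + a^2/(2!(1-ρ)) ]⁻¹
Σ = a^0/0! + a^1/1! = 1.0000 + 1.3651 = 2.3651
a^2/(2!(1-ρ)) = 1.8634/(2 × 0.31746) = 2.9349
P₀ = 1/(2.3651 + 2.9349) = 0.1887
Lq = P₀·a^2·ρ / (2!(1-ρ)²) = 0.18868 × 1.8634 × 0.68254 / (2 × 0.10078) = 1.1906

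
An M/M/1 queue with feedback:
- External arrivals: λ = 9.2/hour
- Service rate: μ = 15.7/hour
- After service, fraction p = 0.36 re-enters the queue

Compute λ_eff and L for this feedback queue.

Effective arrival rate: λ_eff = λ/(1-p) = 9.2/(1-0.36) = 9.2/0.64 = 14.3750
ρ = λ_eff/μ = 14.3750/15.7 = 0.9156051
L = ρ/(1-ρ) = 0.9156051/(1-0.9156051) = 10.8491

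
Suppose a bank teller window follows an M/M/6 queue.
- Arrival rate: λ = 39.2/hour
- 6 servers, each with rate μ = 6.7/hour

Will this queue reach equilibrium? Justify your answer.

Stability requires ρ = λ/(cμ) < 1
ρ = 39.2/(6 × 6.7) = 39.2/40.20 = 0.9751
Since 0.9751 < 1, the system is STABLE.
The servers are busy 97.51% of the time.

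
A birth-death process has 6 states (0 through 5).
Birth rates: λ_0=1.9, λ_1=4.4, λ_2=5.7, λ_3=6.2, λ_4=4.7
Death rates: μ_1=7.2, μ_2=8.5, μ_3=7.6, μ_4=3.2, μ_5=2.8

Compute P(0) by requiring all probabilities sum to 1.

Ratios P(n)/P(0) = (λ₀···λₙ₋₁)/(μ₁···μₙ):
P(1)/P(0) = (1.9)/(7.2) = 0.26389
P(2)/P(0) = (1.9×4.4)/(7.2×8.5) = 0.13660
P(3)/P(0) = (1.9×4.4×5.7)/(7.2×8.5×7.6) = 0.10245
P(4)/P(0) = (1.9×4.4×5.7×6.2)/(7.2×8.5×7.6×3.2) = 0.19850
P(5)/P(0) = (1.9×4.4×5.7×6.2×4.7)/(7.2×8.5×7.6×3.2×2.8) = 0.33319

Normalization: ∑ P(n) = 1
P(0) × (1.0000 + 0.26389 + 0.13660 + 0.10245 + 0.19850 + 0.33319) = 1
P(0) × 2.0346 = 1
P(0) = 1/2.0346 = 0.4915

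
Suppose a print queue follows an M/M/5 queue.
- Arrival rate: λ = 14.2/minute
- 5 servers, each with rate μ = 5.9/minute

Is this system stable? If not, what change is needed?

Stability requires ρ = λ/(cμ) < 1
ρ = 14.2/(5 × 5.9) = 14.2/29.50 = 0.4814
Since 0.4814 < 1, the system is STABLE.
The servers are busy 48.14% of the time.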